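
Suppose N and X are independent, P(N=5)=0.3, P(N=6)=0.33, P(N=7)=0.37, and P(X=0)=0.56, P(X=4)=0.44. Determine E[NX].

10.6832

E[NX] = Σ_n Σ_x nx · P(N=n)P(X=x)
 = 0·0.168 + 20·0.132 + 0·0.1848 + 24·0.1452 + 0·0.2072 + 28·0.1628
 = 0 + 2.64 + 0 + 3.4848 + 0 + 4.5584
 = 10.6832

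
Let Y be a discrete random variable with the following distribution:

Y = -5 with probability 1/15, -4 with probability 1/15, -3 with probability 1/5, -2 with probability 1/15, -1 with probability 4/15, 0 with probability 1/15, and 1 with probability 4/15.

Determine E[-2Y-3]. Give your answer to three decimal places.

-0.333

E[-2Y-3] = Σ (-2y-3)·P(Y=y)
 = 7·1/15 + 5·1/15 + 3·1/5 + 1·1/15 + (-1)·4/15 + (-3)·1/15 + (-5)·4/15
 = 7/15 + 1/3 + 3/5 + 1/15 + (-4/15) + (-1/5) + (-4/3)
 = -1/3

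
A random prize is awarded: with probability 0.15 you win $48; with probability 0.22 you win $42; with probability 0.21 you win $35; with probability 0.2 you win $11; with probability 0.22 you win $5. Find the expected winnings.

27.09

E[payout] = 48·0.15 + 42·0.22 + 35·0.21 + 11·0.2 + 5·0.22
 = 7.2 + 9.24 + 7.35 + 2.2 + 1.1
 = 27.09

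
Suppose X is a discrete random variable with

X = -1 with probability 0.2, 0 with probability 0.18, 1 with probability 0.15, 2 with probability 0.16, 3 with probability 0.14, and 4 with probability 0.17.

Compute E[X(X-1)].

3.6

E[X(X-1)] = Σ x(x-1)·P(X=x)
 = 2·0.2 + 0·0.18 + 0·0.15 + 2·0.16 + 6·0.14 + 12·0.17
 = 0.4 + 0 + 0 + 0.32 + 0.84 + 2.04
 = 3.6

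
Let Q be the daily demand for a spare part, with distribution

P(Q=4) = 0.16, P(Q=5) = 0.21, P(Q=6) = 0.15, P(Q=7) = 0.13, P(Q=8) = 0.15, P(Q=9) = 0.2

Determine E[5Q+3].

35.5

E[5Q+3] = Σ (5q+3)·P(Q=q)
 = 23·0.16 + 28·0.21 + 33·0.15 + 38·0.13 + 43·0.15 + 48·0.2
 = 3.68 + 5.88 + 4.95 + 4.94 + 6.45 + 9.6
 = 35.5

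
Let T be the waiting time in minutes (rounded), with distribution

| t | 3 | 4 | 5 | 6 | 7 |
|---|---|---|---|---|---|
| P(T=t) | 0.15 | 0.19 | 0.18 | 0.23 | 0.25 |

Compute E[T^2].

E[T^2] = Σ t^2·P(T=t)
 = 9·0.15 + 16·0.19 + 25·0.18 + 36·0.23 + 49·0.25
 = 1.35 + 3.04 + 4.5 + 8.28 + 12.25
 = 29.42

29.42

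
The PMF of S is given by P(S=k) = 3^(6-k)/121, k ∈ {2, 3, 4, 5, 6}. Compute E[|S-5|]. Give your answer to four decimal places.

E[|S-5|] = Σ |s-5|·P(S=s)
 = 3·81/121 + 2·27/121 + 1·9/121 + 0·3/121 + 1·1/121
 = 243/121 + 54/121 + 9/121 + 0 + 1/121
 = 307/121

2.5372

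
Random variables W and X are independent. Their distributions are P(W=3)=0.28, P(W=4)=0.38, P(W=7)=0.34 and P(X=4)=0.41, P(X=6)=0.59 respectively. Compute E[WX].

E[WX] = Σ_w Σ_x wx · P(W=w)P(X=x)
 = 12·0.1148 + 18·0.1652 + 16·0.1558 + 24·0.2242 + 28·0.1394 + 42·0.2006
 = 1.3776 + 2.9736 + 2.4928 + 5.3808 + 3.9032 + 8.4252
 = 24.5532

24.5532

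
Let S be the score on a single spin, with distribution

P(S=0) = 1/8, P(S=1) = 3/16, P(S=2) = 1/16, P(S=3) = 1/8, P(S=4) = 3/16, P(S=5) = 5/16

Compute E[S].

E[S] = Σ s·P(S=s)
 = 0·1/8 + 1·3/16 + 2·1/16 + 3·1/8 + 4·3/16 + 5·5/16
 = 0 + 3/16 + 1/8 + 3/8 + 3/4 + 25/16
 = 3

3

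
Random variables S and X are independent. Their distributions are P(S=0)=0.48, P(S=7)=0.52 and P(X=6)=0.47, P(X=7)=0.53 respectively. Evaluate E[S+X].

E[S+X] = Σ_s Σ_x (s+x) · P(S=s)P(X=x)
 = 6·0.2256 + 7·0.2544 + 13·0.2444 + 14·0.2756
 = 1.3536 + 1.7808 + 3.1772 + 3.8584
 = 10.17

10.17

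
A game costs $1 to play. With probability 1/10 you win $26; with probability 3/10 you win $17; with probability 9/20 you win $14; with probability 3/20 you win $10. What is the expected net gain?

14.5

E[payout] = 26·1/10 + 17·3/10 + 14·9/20 + 10·3/20
 = 13/5 + 51/10 + 63/10 + 3/2
 = 31/2
Net = 31/2 - 1 = 29/2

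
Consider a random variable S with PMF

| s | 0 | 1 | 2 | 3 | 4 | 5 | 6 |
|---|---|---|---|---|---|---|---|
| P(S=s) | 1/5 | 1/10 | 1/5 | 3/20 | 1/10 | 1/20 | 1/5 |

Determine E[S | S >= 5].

P(S >= 5) = 1/20 + 1/5 = 1/4.
E[S | S >= 5] = [5·1/20 + 6·1/5] / (1/4)
 = 29/20 / (1/4)
 = 29/5

5.8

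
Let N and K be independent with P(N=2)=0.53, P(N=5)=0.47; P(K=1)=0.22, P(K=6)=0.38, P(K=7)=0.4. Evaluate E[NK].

E[NK] = Σ_n Σ_k nk · P(N=n)P(K=k)
 = 2·0.1166 + 12·0.2014 + 14·0.212 + 5·0.1034 + 30·0.1786 + 35·0.188
 = 0.2332 + 2.4168 + 2.968 + 0.517 + 5.358 + 6.58
 = 18.073

18.073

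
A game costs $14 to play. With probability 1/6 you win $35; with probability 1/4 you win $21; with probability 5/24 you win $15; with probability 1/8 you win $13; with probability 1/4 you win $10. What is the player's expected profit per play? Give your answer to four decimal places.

E[payout] = 35·1/6 + 21·1/4 + 15·5/24 + 13·1/8 + 10·1/4
 = 35/6 + 21/4 + 25/8 + 13/8 + 5/2
 = 55/3
Net = 55/3 - 14 = 13/3

4.3333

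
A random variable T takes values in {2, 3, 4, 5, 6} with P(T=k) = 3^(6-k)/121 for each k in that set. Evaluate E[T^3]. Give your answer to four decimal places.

21.0248

E[T^3] = Σ t^3·P(T=t)
 = 8·81/121 + 27·27/121 + 64·9/121 + 125·3/121 + 216·1/121
 = 648/121 + 729/121 + 576/121 + 375/121 + 216/121
 = 2544/121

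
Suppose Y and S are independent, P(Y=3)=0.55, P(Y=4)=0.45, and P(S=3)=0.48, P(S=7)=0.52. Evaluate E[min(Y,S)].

3.234

E[min(Y,S)] = Σ_y Σ_s min(y,s) · P(Y=y)P(S=s)
 = 3·0.264 + 3·0.286 + 3·0.216 + 4·0.234
 = 0.792 + 0.858 + 0.648 + 0.936
 = 3.234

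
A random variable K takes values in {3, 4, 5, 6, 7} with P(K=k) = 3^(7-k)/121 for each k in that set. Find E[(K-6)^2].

E[(K-6)^2] = Σ (k-6)^2·P(K=k)
 = 9·81/121 + 4·27/121 + 1·9/121 + 0·3/121 + 1·1/121
 = 729/121 + 108/121 + 9/121 + 0 + 1/121
 = 7

7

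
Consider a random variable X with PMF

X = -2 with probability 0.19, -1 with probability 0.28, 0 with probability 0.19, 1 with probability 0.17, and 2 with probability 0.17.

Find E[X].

E[X] = Σ x·P(X=x)
 = (-2)·0.19 + (-1)·0.28 + 0·0.19 + 1·0.17 + 2·0.17
 = (-0.38) + (-0.28) + 0 + 0.17 + 0.34
 = -0.15

-0.15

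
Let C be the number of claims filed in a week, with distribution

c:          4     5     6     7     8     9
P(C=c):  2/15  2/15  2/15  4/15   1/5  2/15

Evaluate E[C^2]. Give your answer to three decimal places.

E[C^2] = Σ c^2·P(C=c)
 = 16·2/15 + 25·2/15 + 36·2/15 + 49·4/15 + 64·1/5 + 81·2/15
 = 32/15 + 10/3 + 24/5 + 196/15 + 64/5 + 54/5
 = 704/15

46.933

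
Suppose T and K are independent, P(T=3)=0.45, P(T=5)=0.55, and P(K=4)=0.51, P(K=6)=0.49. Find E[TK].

20.418

E[TK] = Σ_t Σ_k tk · P(T=t)P(K=k)
 = 12·0.2295 + 18·0.2205 + 20·0.2805 + 30·0.2695
 = 2.754 + 3.969 + 5.61 + 8.085
 = 20.418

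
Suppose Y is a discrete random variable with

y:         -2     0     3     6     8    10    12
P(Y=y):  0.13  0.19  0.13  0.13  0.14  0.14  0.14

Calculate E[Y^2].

49.49

E[Y^2] = Σ y^2·P(Y=y)
 = 4·0.13 + 0·0.19 + 9·0.13 + 36·0.13 + 64·0.14 + 100·0.14 + 144·0.14
 = 0.52 + 0 + 1.17 + 4.68 + 8.96 + 14 + 20.16
 = 49.49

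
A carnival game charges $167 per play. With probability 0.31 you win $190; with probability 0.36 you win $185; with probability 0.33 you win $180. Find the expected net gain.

E[payout] = 190·0.31 + 185·0.36 + 180·0.33
 = 58.9 + 66.6 + 59.4
 = 184.9
Net = 184.9 - 167 = 17.9

17.9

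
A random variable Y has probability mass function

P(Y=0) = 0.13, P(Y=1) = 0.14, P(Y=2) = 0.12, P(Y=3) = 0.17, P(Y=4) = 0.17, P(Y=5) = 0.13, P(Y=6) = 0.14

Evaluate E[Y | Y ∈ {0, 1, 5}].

1.975

P(Y ∈ {0, 1, 5}) = 0.13 + 0.14 + 0.13 = 0.4.
E[Y | Y ∈ {0, 1, 5}] = [0·0.13 + 1·0.14 + 5·0.13] / 0.4
 = 0.79 / 0.4
 = 79/40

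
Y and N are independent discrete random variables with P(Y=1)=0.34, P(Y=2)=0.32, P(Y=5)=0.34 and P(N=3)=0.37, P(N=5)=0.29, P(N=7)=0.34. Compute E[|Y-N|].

E[|Y-N|] = Σ_y Σ_n |y-n| · P(Y=y)P(N=n)
 = 2·0.1258 + 4·0.0986 + 6·0.1156 + 1·0.1184 + 3·0.0928 + 5·0.1088 + 2·0.1258 + 0·0.0986 + 2·0.1156
 = 0.2516 + 0.3944 + 0.6936 + 0.1184 + 0.2784 + 0.544 + 0.2516 + 0 + 0.2312
 = 2.7632

2.7632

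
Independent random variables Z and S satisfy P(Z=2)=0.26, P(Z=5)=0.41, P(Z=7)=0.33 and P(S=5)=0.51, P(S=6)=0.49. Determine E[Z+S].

10.37

E[Z+S] = Σ_z Σ_s (z+s) · P(Z=z)P(S=s)
 = 7·0.1326 + 8·0.1274 + 10·0.2091 + 11·0.2009 + 12·0.1683 + 13·0.1617
 = 0.9282 + 1.0192 + 2.091 + 2.2099 + 2.0196 + 2.1021
 = 10.37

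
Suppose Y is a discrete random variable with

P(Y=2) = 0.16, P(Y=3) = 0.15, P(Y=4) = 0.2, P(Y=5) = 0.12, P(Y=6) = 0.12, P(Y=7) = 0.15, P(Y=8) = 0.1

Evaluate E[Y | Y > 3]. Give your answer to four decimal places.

5.7536

P(Y > 3) = 0.2 + 0.12 + 0.12 + 0.15 + 0.1 = 0.69.
E[Y | Y > 3] = [4·0.2 + 5·0.12 + 6·0.12 + 7·0.15 + 8·0.1] / 0.69
 = 3.97 / 0.69
 = 397/69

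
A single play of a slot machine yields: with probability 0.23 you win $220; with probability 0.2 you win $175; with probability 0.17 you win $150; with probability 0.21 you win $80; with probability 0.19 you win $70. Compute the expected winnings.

E[payout] = 220·0.23 + 175·0.2 + 150·0.17 + 80·0.21 + 70·0.19
 = 50.6 + 35 + 25.5 + 16.8 + 13.3
 = 141.2

141.2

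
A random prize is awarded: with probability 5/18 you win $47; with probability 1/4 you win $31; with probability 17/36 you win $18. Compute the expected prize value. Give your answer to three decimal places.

29.306

E[payout] = 47·5/18 + 31·1/4 + 18·17/36
 = 235/18 + 31/4 + 17/2
 = 1055/36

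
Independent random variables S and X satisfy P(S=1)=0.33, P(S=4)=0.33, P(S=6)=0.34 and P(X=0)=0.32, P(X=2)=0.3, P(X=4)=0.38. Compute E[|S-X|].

E[|S-X|] = Σ_s Σ_x |s-x| · P(S=s)P(X=x)
 = 1·0.1056 + 1·0.099 + 3·0.1254 + 4·0.1056 + 2·0.099 + 0·0.1254 + 6·0.1088 + 4·0.102 + 2·0.1292
 = 0.1056 + 0.099 + 0.3762 + 0.4224 + 0.198 + 0 + 0.6528 + 0.408 + 0.2584
 = 2.5204

2.5204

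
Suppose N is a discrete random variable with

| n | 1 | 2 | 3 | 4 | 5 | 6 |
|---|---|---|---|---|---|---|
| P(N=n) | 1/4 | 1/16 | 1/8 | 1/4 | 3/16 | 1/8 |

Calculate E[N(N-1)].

E[N(N-1)] = Σ n(n-1)·P(N=n)
 = 0·1/4 + 2·1/16 + 6·1/8 + 12·1/4 + 20·3/16 + 30·1/8
 = 0 + 1/8 + 3/4 + 3 + 15/4 + 15/4
 = 91/8

11.375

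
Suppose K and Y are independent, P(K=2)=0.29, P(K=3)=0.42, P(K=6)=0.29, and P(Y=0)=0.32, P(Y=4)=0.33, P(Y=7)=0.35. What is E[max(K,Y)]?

5.107

E[max(K,Y)] = Σ_k Σ_y max(k,y) · P(K=k)P(Y=y)
 = 2·0.0928 + 4·0.0957 + 7·0.1015 + 3·0.1344 + 4·0.1386 + 7·0.147 + 6·0.0928 + 6·0.0957 + 7·0.1015
 = 0.1856 + 0.3828 + 0.7105 + 0.4032 + 0.5544 + 1.029 + 0.5568 + 0.5742 + 0.7105
 = 5.107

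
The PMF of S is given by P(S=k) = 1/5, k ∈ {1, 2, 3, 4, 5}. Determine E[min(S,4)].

2.8

E[min(S,4)] = Σ min(s,4)·P(S=s)
 = 1·1/5 + 2·1/5 + 3·1/5 + 4·1/5 + 4·1/5
 = 1/5 + 2/5 + 3/5 + 4/5 + 4/5
 = 14/5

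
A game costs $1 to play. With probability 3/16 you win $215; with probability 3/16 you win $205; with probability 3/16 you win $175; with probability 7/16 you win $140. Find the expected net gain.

E[payout] = 215·3/16 + 205·3/16 + 175·3/16 + 140·7/16
 = 645/16 + 615/16 + 525/16 + 245/4
 = 2765/16
Net = 2765/16 - 1 = 2749/16

171.8125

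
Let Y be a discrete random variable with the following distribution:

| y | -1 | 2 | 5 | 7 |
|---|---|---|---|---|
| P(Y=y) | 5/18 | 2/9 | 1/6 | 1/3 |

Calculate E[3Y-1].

E[3Y-1] = Σ (3y-1)·P(Y=y)
 = (-4)·5/18 + 5·2/9 + 14·1/6 + 20·1/3
 = (-10/9) + 10/9 + 7/3 + 20/3
 = 9

9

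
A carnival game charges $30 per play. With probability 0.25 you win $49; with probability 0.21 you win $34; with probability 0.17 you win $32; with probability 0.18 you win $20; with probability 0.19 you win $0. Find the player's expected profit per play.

-1.57

E[payout] = 49·0.25 + 34·0.21 + 32·0.17 + 20·0.18 + 0·0.19
 = 12.25 + 7.14 + 5.44 + 3.6 + 0
 = 28.43
Net = 28.43 - 30 = -1.57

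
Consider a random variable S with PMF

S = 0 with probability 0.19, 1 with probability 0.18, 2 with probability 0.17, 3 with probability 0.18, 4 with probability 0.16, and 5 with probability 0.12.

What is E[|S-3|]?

E[|S-3|] = Σ |s-3|·P(S=s)
 = 3·0.19 + 2·0.18 + 1·0.17 + 0·0.18 + 1·0.16 + 2·0.12
 = 0.57 + 0.36 + 0.17 + 0 + 0.16 + 0.24
 = 1.5

1.5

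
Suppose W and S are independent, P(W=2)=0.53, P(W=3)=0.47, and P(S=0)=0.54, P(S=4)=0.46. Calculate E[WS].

4.5448

E[WS] = Σ_w Σ_s ws · P(W=w)P(S=s)
 = 0·0.2862 + 8·0.2438 + 0·0.2538 + 12·0.2162
 = 0 + 1.9504 + 0 + 2.5944
 = 4.5448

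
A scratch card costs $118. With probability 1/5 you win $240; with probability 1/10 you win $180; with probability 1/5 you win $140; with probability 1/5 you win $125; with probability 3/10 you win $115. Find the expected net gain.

35.5

E[payout] = 240·1/5 + 180·1/10 + 140·1/5 + 125·1/5 + 115·3/10
 = 48 + 18 + 28 + 25 + 69/2
 = 307/2
Net = 307/2 - 118 = 71/2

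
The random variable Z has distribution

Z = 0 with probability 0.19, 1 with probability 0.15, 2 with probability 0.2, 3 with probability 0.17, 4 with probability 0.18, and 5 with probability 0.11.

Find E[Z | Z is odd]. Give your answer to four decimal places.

2.8140

P(Z is odd) = 0.15 + 0.17 + 0.11 = 0.43.
E[Z | Z is odd] = [1·0.15 + 3·0.17 + 5·0.11] / 0.43
 = 1.21 / 0.43
 = 121/43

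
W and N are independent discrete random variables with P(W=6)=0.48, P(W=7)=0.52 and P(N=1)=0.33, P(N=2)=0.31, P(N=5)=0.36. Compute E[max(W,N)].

E[max(W,N)] = Σ_w Σ_n max(w,n) · P(W=w)P(N=n)
 = 6·0.1584 + 6·0.1488 + 6·0.1728 + 7·0.1716 + 7·0.1612 + 7·0.1872
 = 0.9504 + 0.8928 + 1.0368 + 1.2012 + 1.1284 + 1.3104
 = 6.52

6.52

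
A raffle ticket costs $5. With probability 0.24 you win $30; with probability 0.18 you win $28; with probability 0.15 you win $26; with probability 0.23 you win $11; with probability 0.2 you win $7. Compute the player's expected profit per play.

15.07

E[payout] = 30·0.24 + 28·0.18 + 26·0.15 + 11·0.23 + 7·0.2
 = 7.2 + 5.04 + 3.9 + 2.53 + 1.4
 = 20.07
Net = 20.07 - 5 = 15.07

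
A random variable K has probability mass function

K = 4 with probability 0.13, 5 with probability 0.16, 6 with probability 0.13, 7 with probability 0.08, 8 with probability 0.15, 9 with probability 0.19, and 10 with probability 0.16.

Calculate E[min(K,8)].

E[min(K,8)] = Σ min(k,8)·P(K=k)
 = 4·0.13 + 5·0.16 + 6·0.13 + 7·0.08 + 8·0.15 + 8·0.19 + 8·0.16
 = 0.52 + 0.8 + 0.78 + 0.56 + 1.2 + 1.52 + 1.28
 = 6.66

6.66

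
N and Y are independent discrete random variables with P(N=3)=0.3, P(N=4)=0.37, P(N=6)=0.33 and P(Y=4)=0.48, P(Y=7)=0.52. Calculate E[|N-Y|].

1.8336

E[|N-Y|] = Σ_n Σ_y |n-y| · P(N=n)P(Y=y)
 = 1·0.144 + 4·0.156 + 0·0.1776 + 3·0.1924 + 2·0.1584 + 1·0.1716
 = 0.144 + 0.624 + 0 + 0.5772 + 0.3168 + 0.1716
 = 1.8336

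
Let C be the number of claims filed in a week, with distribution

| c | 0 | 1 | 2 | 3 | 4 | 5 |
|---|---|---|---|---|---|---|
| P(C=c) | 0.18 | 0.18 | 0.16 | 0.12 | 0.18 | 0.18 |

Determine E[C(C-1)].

6.8

E[C(C-1)] = Σ c(c-1)·P(C=c)
 = 0·0.18 + 0·0.18 + 2·0.16 + 6·0.12 + 12·0.18 + 20·0.18
 = 0 + 0 + 0.32 + 0.72 + 2.16 + 3.6
 = 6.8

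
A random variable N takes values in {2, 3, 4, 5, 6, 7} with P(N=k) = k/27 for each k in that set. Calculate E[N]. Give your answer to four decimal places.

E[N] = Σ n·P(N=n)
 = 2·2/27 + 3·1/9 + 4·4/27 + 5·5/27 + 6·2/9 + 7·7/27
 = 4/27 + 1/3 + 16/27 + 25/27 + 4/3 + 49/27
 = 139/27

5.1481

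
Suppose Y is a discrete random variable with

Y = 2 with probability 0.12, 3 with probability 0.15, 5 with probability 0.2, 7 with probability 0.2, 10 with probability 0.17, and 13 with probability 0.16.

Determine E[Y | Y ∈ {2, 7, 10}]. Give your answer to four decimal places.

P(Y ∈ {2, 7, 10}) = 0.12 + 0.2 + 0.17 = 0.49.
E[Y | Y ∈ {2, 7, 10}] = [2·0.12 + 7·0.2 + 10·0.17] / 0.49
 = 3.34 / 0.49
 = 334/49

6.8163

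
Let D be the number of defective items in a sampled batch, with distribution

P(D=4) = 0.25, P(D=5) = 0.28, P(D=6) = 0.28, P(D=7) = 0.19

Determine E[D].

5.41

E[D] = Σ d·P(D=d)
 = 4·0.25 + 5·0.28 + 6·0.28 + 7·0.19
 = 1 + 1.4 + 1.68 + 1.33
 = 5.41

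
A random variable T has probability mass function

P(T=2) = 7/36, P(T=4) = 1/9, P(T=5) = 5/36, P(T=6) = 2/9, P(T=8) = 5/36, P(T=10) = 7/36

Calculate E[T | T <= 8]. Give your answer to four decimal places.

P(T <= 8) = 7/36 + 1/9 + 5/36 + 2/9 + 5/36 = 29/36.
E[T | T <= 8] = [2·7/36 + 4·1/9 + 5·5/36 + 6·2/9 + 8·5/36] / (29/36)
 = 143/36 / (29/36)
 = 143/29

4.9310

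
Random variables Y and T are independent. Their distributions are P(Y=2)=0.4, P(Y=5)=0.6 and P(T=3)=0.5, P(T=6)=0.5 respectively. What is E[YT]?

17.1

E[YT] = Σ_y Σ_t yt · P(Y=y)P(T=t)
 = 6·0.2 + 12·0.2 + 15·0.3 + 30·0.3
 = 1.2 + 2.4 + 4.5 + 9
 = 17.1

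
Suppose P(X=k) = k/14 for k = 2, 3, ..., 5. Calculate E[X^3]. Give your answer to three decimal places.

E[X^3] = Σ x^3·P(X=x)
 = 8·1/7 + 27·3/14 + 64·2/7 + 125·5/14
 = 8/7 + 81/14 + 128/7 + 625/14
 = 489/7

69.857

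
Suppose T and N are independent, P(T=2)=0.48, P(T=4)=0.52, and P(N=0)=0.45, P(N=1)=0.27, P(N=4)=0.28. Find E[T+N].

4.43

E[T+N] = Σ_t Σ_n (t+n) · P(T=t)P(N=n)
 = 2·0.216 + 3·0.1296 + 6·0.1344 + 4·0.234 + 5·0.1404 + 8·0.1456
 = 0.432 + 0.3888 + 0.8064 + 0.936 + 0.702 + 1.1648
 = 4.43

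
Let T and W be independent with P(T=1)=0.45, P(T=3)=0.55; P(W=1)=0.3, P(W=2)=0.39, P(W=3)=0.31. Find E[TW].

4.221

E[TW] = Σ_t Σ_w tw · P(T=t)P(W=w)
 = 1·0.135 + 2·0.1755 + 3·0.1395 + 3·0.165 + 6·0.2145 + 9·0.1705
 = 0.135 + 0.351 + 0.4185 + 0.495 + 1.287 + 1.5345
 = 4.221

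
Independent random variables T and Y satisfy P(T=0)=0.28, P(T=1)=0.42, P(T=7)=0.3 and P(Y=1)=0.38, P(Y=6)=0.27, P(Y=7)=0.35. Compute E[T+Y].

E[T+Y] = Σ_t Σ_y (t+y) · P(T=t)P(Y=y)
 = 1·0.1064 + 6·0.0756 + 7·0.098 + 2·0.1596 + 7·0.1134 + 8·0.147 + 8·0.114 + 13·0.081 + 14·0.105
 = 0.1064 + 0.4536 + 0.686 + 0.3192 + 0.7938 + 1.176 + 0.912 + 1.053 + 1.47
 = 6.97

6.97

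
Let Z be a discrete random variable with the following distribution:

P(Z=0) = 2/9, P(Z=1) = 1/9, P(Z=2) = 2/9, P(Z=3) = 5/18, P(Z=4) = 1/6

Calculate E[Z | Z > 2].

3.375

P(Z > 2) = 5/18 + 1/6 = 4/9.
E[Z | Z > 2] = [3·5/18 + 4·1/6] / (4/9)
 = 3/2 / (4/9)
 = 27/8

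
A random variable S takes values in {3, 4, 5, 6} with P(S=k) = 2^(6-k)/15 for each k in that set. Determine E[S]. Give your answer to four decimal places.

3.7333

E[S] = Σ s·P(S=s)
 = 3·8/15 + 4·4/15 + 5·2/15 + 6·1/15
 = 8/5 + 16/15 + 2/3 + 2/5
 = 56/15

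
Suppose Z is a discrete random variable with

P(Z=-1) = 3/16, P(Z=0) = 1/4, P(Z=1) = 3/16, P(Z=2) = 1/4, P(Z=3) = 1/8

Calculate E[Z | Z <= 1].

0

P(Z <= 1) = 3/16 + 1/4 + 3/16 = 5/8.
E[Z | Z <= 1] = [(-1)·3/16 + 0·1/4 + 1·3/16] / (5/8)
 = 0 / (5/8)
 = 0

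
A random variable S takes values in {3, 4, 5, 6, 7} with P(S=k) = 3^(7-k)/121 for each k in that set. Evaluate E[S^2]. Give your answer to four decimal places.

E[S^2] = Σ s^2·P(S=s)
 = 9·81/121 + 16·27/121 + 25·9/121 + 36·3/121 + 49·1/121
 = 729/121 + 432/121 + 225/121 + 108/121 + 49/121
 = 1543/121

12.7521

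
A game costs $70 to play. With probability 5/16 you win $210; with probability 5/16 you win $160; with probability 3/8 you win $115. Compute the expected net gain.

E[payout] = 210·5/16 + 160·5/16 + 115·3/8
 = 525/8 + 50 + 345/8
 = 635/4
Net = 635/4 - 70 = 355/4

88.75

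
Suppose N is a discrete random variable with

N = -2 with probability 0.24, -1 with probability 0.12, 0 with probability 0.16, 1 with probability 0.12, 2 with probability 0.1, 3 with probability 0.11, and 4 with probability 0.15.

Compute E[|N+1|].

2.13

E[|N+1|] = Σ |n+1|·P(N=n)
 = 1·0.24 + 0·0.12 + 1·0.16 + 2·0.12 + 3·0.1 + 4·0.11 + 5·0.15
 = 0.24 + 0 + 0.16 + 0.24 + 0.3 + 0.44 + 0.75
 = 2.13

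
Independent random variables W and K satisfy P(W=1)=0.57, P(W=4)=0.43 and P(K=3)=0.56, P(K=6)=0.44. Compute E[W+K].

6.61

E[W+K] = Σ_w Σ_k (w+k) · P(W=w)P(K=k)
 = 4·0.3192 + 7·0.2508 + 7·0.2408 + 10·0.1892
 = 1.2768 + 1.7556 + 1.6856 + 1.892
 = 6.61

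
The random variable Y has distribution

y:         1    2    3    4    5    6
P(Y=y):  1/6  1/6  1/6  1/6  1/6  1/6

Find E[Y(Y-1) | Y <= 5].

8

P(Y <= 5) = 1/6 + 1/6 + 1/6 + 1/6 + 1/6 = 5/6.
E[Y(Y-1) | Y <= 5] = [0·1/6 + 2·1/6 + 6·1/6 + 12·1/6 + 20·1/6] / (5/6)
 = 20/3 / (5/6)
 = 8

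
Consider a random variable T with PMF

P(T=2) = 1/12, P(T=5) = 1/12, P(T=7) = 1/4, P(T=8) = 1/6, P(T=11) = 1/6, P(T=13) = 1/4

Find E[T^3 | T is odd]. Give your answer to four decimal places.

P(T is odd) = 1/12 + 1/4 + 1/6 + 1/4 = 3/4.
E[T^3 | T is odd] = [125·1/12 + 343·1/4 + 1331·1/6 + 2197·1/4] / (3/4)
 = 3469/4 / (3/4)
 = 3469/3

1156.3333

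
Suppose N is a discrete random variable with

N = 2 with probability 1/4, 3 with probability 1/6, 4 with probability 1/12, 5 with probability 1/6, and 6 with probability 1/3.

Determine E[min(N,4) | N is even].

P(N is even) = 1/4 + 1/12 + 1/3 = 2/3.
E[min(N,4) | N is even] = [2·1/4 + 4·1/12 + 4·1/3] / (2/3)
 = 13/6 / (2/3)
 = 13/4

3.25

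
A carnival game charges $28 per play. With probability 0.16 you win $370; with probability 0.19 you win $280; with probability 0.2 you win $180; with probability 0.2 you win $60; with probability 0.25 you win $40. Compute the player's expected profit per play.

E[payout] = 370·0.16 + 280·0.19 + 180·0.2 + 60·0.2 + 40·0.25
 = 59.2 + 53.2 + 36 + 12 + 10
 = 170.4
Net = 170.4 - 28 = 142.4

142.4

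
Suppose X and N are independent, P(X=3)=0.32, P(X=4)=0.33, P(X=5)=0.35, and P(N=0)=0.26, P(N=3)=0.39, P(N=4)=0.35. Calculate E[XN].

10.3571

E[XN] = Σ_x Σ_n xn · P(X=x)P(N=n)
 = 0·0.0832 + 9·0.1248 + 12·0.112 + 0·0.0858 + 12·0.1287 + 16·0.1155 + 0·0.091 + 15·0.1365 + 20·0.1225
 = 0 + 1.1232 + 1.344 + 0 + 1.5444 + 1.848 + 0 + 2.0475 + 2.45
 = 10.3571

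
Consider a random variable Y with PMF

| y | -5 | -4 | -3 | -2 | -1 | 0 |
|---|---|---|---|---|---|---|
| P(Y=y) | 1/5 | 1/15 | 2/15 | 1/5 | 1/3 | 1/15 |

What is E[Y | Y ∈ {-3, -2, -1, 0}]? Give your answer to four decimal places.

P(Y ∈ {-3, -2, -1, 0}) = 2/15 + 1/5 + 1/3 + 1/15 = 11/15.
E[Y | Y ∈ {-3, -2, -1, 0}] = [(-3)·2/15 + (-2)·1/5 + (-1)·1/3 + 0·1/15] / (11/15)
 = -17/15 / (11/15)
 = -17/11

-1.5455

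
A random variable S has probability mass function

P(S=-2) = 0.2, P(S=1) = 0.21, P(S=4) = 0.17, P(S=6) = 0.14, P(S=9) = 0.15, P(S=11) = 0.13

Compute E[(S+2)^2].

E[(S+2)^2] = Σ (s+2)^2·P(S=s)
 = 0·0.2 + 9·0.21 + 36·0.17 + 64·0.14 + 121·0.15 + 169·0.13
 = 0 + 1.89 + 6.12 + 8.96 + 18.15 + 21.97
 = 57.09

57.09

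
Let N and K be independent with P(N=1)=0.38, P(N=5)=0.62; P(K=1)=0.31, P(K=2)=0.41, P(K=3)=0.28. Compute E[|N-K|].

E[|N-K|] = Σ_n Σ_k |n-k| · P(N=n)P(K=k)
 = 0·0.1178 + 1·0.1558 + 2·0.1064 + 4·0.1922 + 3·0.2542 + 2·0.1736
 = 0 + 0.1558 + 0.2128 + 0.7688 + 0.7626 + 0.3472
 = 2.2472

2.2472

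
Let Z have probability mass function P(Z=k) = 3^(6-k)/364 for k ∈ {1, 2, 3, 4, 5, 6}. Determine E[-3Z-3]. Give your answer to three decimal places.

-7.475

E[-3Z-3] = Σ (-3z-3)·P(Z=z)
 = (-6)·243/364 + (-9)·81/364 + (-12)·27/364 + (-15)·9/364 + (-18)·3/364 + (-21)·1/364
 = (-729/182) + (-729/364) + (-81/91) + (-135/364) + (-27/182) + (-3/52)
 = -2721/364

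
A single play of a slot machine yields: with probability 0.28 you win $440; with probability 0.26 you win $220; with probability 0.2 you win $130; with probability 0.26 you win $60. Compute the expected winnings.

E[payout] = 440·0.28 + 220·0.26 + 130·0.2 + 60·0.26
 = 123.2 + 57.2 + 26 + 15.6
 = 222

222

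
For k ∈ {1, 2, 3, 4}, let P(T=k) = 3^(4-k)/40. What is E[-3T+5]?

E[-3T+5] = Σ (-3t+5)·P(T=t)
 = 2·27/40 + (-1)·9/40 + (-4)·3/40 + (-7)·1/40
 = 27/20 + (-9/40) + (-3/10) + (-7/40)
 = 13/20

0.65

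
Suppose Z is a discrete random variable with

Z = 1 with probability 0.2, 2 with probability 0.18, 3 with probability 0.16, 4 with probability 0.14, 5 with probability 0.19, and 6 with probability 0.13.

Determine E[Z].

E[Z] = Σ z·P(Z=z)
 = 1·0.2 + 2·0.18 + 3·0.16 + 4·0.14 + 5·0.19 + 6·0.13
 = 0.2 + 0.36 + 0.48 + 0.56 + 0.95 + 0.78
 = 3.33

3.33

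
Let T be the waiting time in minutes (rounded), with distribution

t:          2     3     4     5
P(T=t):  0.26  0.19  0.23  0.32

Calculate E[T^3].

E[T^3] = Σ t^3·P(T=t)
 = 8·0.26 + 27·0.19 + 64·0.23 + 125·0.32
 = 2.08 + 5.13 + 14.72 + 40
 = 61.93

61.93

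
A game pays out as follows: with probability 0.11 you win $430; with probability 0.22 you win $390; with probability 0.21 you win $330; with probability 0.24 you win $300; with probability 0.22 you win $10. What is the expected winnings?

E[payout] = 430·0.11 + 390·0.22 + 330·0.21 + 300·0.24 + 10·0.22
 = 47.3 + 85.8 + 69.3 + 72 + 2.2
 = 276.6

276.6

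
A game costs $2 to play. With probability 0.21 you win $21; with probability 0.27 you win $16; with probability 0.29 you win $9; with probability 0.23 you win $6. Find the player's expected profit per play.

10.72

E[payout] = 21·0.21 + 16·0.27 + 9·0.29 + 6·0.23
 = 4.41 + 4.32 + 2.61 + 1.38
 = 12.72
Net = 12.72 - 2 = 10.72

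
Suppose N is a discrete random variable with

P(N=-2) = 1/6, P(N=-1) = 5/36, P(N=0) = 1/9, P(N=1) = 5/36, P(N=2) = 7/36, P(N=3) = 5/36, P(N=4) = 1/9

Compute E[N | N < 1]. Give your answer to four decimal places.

P(N < 1) = 1/6 + 5/36 + 1/9 = 5/12.
E[N | N < 1] = [(-2)·1/6 + (-1)·5/36 + 0·1/9] / (5/12)
 = -17/36 / (5/12)
 = -17/15

-1.1333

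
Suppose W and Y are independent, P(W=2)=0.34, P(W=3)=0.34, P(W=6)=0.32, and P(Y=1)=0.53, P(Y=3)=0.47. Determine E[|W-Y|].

E[|W-Y|] = Σ_w Σ_y |w-y| · P(W=w)P(Y=y)
 = 1·0.1802 + 1·0.1598 + 2·0.1802 + 0·0.1598 + 5·0.1696 + 3·0.1504
 = 0.1802 + 0.1598 + 0.3604 + 0 + 0.848 + 0.4512
 = 1.9996

1.9996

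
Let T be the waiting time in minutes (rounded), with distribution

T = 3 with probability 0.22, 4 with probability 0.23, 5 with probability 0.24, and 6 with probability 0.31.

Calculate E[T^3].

E[T^3] = Σ t^3·P(T=t)
 = 27·0.22 + 64·0.23 + 125·0.24 + 216·0.31
 = 5.94 + 14.72 + 30 + 66.96
 = 117.62

117.62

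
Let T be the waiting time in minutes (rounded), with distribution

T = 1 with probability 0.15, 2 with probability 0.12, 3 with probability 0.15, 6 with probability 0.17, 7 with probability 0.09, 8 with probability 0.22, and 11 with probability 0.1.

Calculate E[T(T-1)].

33.34

E[T(T-1)] = Σ t(t-1)·P(T=t)
 = 0·0.15 + 2·0.12 + 6·0.15 + 30·0.17 + 42·0.09 + 56·0.22 + 110·0.1
 = 0 + 0.24 + 0.9 + 5.1 + 3.78 + 12.32 + 11
 = 33.34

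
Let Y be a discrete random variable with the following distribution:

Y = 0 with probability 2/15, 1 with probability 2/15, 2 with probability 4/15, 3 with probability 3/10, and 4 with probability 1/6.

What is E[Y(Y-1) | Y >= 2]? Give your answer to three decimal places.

P(Y >= 2) = 4/15 + 3/10 + 1/6 = 11/15.
E[Y(Y-1) | Y >= 2] = [2·4/15 + 6·3/10 + 12·1/6] / (11/15)
 = 13/3 / (11/15)
 = 65/11

5.909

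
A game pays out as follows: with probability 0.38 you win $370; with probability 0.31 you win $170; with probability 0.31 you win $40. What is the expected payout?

E[payout] = 370·0.38 + 170·0.31 + 40·0.31
 = 140.6 + 52.7 + 12.4
 = 205.7

205.7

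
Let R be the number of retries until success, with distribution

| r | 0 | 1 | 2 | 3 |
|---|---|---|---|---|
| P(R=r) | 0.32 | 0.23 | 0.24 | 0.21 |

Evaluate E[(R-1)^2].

1.4

E[(R-1)^2] = Σ (r-1)^2·P(R=r)
 = 1·0.32 + 0·0.23 + 1·0.24 + 4·0.21
 = 0.32 + 0 + 0.24 + 0.84
 = 1.4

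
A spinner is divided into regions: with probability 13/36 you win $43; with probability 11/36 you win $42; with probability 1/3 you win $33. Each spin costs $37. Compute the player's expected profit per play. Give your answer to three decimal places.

2.361

E[payout] = 43·13/36 + 42·11/36 + 33·1/3
 = 559/36 + 77/6 + 11
 = 1417/36
Net = 1417/36 - 37 = 85/36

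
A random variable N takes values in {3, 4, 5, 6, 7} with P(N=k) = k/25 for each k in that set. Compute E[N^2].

E[N^2] = Σ n^2·P(N=n)
 = 9·3/25 + 16·4/25 + 25·1/5 + 36·6/25 + 49·7/25
 = 27/25 + 64/25 + 5 + 216/25 + 343/25
 = 31

31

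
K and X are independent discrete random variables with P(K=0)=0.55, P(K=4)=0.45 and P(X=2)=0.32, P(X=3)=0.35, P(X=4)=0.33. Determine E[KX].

E[KX] = Σ_k Σ_x kx · P(K=k)P(X=x)
 = 0·0.176 + 0·0.1925 + 0·0.1815 + 8·0.144 + 12·0.1575 + 16·0.1485
 = 0 + 0 + 0 + 1.152 + 1.89 + 2.376
 = 5.418

5.418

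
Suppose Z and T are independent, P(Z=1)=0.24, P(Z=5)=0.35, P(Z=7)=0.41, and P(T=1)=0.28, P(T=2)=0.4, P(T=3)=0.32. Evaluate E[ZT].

E[ZT] = Σ_z Σ_t zt · P(Z=z)P(T=t)
 = 1·0.0672 + 2·0.096 + 3·0.0768 + 5·0.098 + 10·0.14 + 15·0.112 + 7·0.1148 + 14·0.164 + 21·0.1312
 = 0.0672 + 0.192 + 0.2304 + 0.49 + 1.4 + 1.68 + 0.8036 + 2.296 + 2.7552
 = 9.9144

9.9144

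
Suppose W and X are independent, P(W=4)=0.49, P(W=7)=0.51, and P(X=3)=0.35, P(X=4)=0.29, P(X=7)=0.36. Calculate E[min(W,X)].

E[min(W,X)] = Σ_w Σ_x min(w,x) · P(W=w)P(X=x)
 = 3·0.1715 + 4·0.1421 + 4·0.1764 + 3·0.1785 + 4·0.1479 + 7·0.1836
 = 0.5145 + 0.5684 + 0.7056 + 0.5355 + 0.5916 + 1.2852
 = 4.2008

4.2008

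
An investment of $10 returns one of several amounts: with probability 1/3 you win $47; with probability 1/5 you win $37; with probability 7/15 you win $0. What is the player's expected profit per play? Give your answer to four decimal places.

E[payout] = 47·1/3 + 37·1/5 + 0·7/15
 = 47/3 + 37/5 + 0
 = 346/15
Net = 346/15 - 10 = 196/15

13.0667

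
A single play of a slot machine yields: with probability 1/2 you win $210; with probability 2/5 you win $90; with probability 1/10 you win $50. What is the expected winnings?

E[payout] = 210·1/2 + 90·2/5 + 50·1/10
 = 105 + 36 + 5
 = 146

146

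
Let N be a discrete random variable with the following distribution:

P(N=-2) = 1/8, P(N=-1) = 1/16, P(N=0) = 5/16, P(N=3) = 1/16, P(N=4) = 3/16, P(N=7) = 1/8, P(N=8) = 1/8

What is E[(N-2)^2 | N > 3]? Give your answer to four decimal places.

19.1429

P(N > 3) = 3/16 + 1/8 + 1/8 = 7/16.
E[(N-2)^2 | N > 3] = [4·3/16 + 25·1/8 + 36·1/8] / (7/16)
 = 67/8 / (7/16)
 = 134/7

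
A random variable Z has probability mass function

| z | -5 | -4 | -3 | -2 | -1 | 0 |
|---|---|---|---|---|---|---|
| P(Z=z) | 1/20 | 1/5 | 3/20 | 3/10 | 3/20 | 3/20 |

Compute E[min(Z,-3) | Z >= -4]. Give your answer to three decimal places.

-3.211

P(Z >= -4) = 1/5 + 3/20 + 3/10 + 3/20 + 3/20 = 19/20.
E[min(Z,-3) | Z >= -4] = [(-4)·1/5 + (-3)·3/20 + (-3)·3/10 + (-3)·3/20 + (-3)·3/20] / (19/20)
 = -61/20 / (19/20)
 = -61/19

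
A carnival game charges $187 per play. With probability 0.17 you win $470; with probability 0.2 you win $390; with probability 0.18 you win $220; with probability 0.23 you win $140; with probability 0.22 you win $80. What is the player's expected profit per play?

E[payout] = 470·0.17 + 390·0.2 + 220·0.18 + 140·0.23 + 80·0.22
 = 79.9 + 78 + 39.6 + 32.2 + 17.6
 = 247.3
Net = 247.3 - 187 = 60.3

60.3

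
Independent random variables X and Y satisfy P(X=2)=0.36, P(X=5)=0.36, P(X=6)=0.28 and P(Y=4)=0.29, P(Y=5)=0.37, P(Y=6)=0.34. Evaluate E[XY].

21.21

E[XY] = Σ_x Σ_y xy · P(X=x)P(Y=y)
 = 8·0.1044 + 10·0.1332 + 12·0.1224 + 20·0.1044 + 25·0.1332 + 30·0.1224 + 24·0.0812 + 30·0.1036 + 36·0.0952
 = 0.8352 + 1.332 + 1.4688 + 2.088 + 3.33 + 3.672 + 1.9488 + 3.108 + 3.4272
 = 21.21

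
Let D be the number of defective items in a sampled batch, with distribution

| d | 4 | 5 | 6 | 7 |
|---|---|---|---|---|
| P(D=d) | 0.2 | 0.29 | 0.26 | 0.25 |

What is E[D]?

5.56

E[D] = Σ d·P(D=d)
 = 4·0.2 + 5·0.29 + 6·0.26 + 7·0.25
 = 0.8 + 1.45 + 1.56 + 1.75
 = 5.56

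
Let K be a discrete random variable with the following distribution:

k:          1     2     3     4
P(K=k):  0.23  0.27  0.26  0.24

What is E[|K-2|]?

0.97

E[|K-2|] = Σ |k-2|·P(K=k)
 = 1·0.23 + 0·0.27 + 1·0.26 + 2·0.24
 = 0.23 + 0 + 0.26 + 0.48
 = 0.97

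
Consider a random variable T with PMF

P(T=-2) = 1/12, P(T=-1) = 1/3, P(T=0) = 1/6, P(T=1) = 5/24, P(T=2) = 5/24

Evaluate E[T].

0.125

E[T] = Σ t·P(T=t)
 = (-2)·1/12 + (-1)·1/3 + 0·1/6 + 1·5/24 + 2·5/24
 = (-1/6) + (-1/3) + 0 + 5/24 + 5/12
 = 1/8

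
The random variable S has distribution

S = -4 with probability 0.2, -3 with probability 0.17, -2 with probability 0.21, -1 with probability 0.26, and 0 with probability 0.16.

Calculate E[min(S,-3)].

-3.2

E[min(S,-3)] = Σ min(s,-3)·P(S=s)
 = (-4)·0.2 + (-3)·0.17 + (-3)·0.21 + (-3)·0.26 + (-3)·0.16
 = (-0.8) + (-0.51) + (-0.63) + (-0.78) + (-0.48)
 = -3.2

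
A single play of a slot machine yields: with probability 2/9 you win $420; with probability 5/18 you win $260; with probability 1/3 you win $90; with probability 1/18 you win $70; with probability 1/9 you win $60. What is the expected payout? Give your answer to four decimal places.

206.1111

E[payout] = 420·2/9 + 260·5/18 + 90·1/3 + 70·1/18 + 60·1/9
 = 280/3 + 650/9 + 30 + 35/9 + 20/3
 = 1855/9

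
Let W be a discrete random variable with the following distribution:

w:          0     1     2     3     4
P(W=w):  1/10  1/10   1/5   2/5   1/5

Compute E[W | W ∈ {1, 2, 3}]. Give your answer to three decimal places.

P(W ∈ {1, 2, 3}) = 1/10 + 1/5 + 2/5 = 7/10.
E[W | W ∈ {1, 2, 3}] = [1·1/10 + 2·1/5 + 3·2/5] / (7/10)
 = 17/10 / (7/10)
 = 17/7

2.429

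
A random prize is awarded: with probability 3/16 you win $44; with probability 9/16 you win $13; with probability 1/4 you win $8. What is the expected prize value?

E[payout] = 44·3/16 + 13·9/16 + 8·1/4
 = 33/4 + 117/16 + 2
 = 281/16

17.5625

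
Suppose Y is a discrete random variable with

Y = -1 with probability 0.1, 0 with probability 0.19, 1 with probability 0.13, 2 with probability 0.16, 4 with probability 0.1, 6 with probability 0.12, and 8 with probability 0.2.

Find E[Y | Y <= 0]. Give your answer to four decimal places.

-0.3448

P(Y <= 0) = 0.1 + 0.19 = 0.29.
E[Y | Y <= 0] = [(-1)·0.1 + 0·0.19] / 0.29
 = -0.1 / 0.29
 = -10/29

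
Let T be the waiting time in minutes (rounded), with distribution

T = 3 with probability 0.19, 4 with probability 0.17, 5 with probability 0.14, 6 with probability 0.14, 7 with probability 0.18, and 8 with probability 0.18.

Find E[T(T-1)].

E[T(T-1)] = Σ t(t-1)·P(T=t)
 = 6·0.19 + 12·0.17 + 20·0.14 + 30·0.14 + 42·0.18 + 56·0.18
 = 1.14 + 2.04 + 2.8 + 4.2 + 7.56 + 10.08
 = 27.82

27.82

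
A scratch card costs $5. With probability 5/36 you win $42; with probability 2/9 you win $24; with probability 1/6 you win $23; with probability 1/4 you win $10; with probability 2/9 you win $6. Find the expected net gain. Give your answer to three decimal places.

E[payout] = 42·5/36 + 24·2/9 + 23·1/6 + 10·1/4 + 6·2/9
 = 35/6 + 16/3 + 23/6 + 5/2 + 4/3
 = 113/6
Net = 113/6 - 5 = 83/6

13.833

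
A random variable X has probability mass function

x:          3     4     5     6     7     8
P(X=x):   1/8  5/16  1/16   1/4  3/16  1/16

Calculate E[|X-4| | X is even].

1.2

P(X is even) = 5/16 + 1/4 + 1/16 = 5/8.
E[|X-4| | X is even] = [0·5/16 + 2·1/4 + 4·1/16] / (5/8)
 = 3/4 / (5/8)
 = 6/5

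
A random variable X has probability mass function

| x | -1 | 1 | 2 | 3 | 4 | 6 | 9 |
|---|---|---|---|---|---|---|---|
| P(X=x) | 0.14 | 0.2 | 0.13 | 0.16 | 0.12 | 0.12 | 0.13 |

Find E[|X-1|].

2.73

E[|X-1|] = Σ |x-1|·P(X=x)
 = 2·0.14 + 0·0.2 + 1·0.13 + 2·0.16 + 3·0.12 + 5·0.12 + 8·0.13
 = 0.28 + 0 + 0.13 + 0.32 + 0.36 + 0.6 + 1.04
 = 2.73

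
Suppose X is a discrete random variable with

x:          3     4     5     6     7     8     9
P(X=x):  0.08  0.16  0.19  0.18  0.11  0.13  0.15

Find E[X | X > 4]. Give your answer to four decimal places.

P(X > 4) = 0.19 + 0.18 + 0.11 + 0.13 + 0.15 = 0.76.
E[X | X > 4] = [5·0.19 + 6·0.18 + 7·0.11 + 8·0.13 + 9·0.15] / 0.76
 = 5.19 / 0.76
 = 519/76

6.8289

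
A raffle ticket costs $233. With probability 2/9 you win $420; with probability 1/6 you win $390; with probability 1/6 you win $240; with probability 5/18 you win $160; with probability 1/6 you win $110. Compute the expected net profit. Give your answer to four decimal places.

E[payout] = 420·2/9 + 390·1/6 + 240·1/6 + 160·5/18 + 110·1/6
 = 280/3 + 65 + 40 + 400/9 + 55/3
 = 2350/9
Net = 2350/9 - 233 = 253/9

28.1111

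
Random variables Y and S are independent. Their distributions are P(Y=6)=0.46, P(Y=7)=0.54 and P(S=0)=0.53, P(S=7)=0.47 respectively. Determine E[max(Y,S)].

E[max(Y,S)] = Σ_y Σ_s max(y,s) · P(Y=y)P(S=s)
 = 6·0.2438 + 7·0.2162 + 7·0.2862 + 7·0.2538
 = 1.4628 + 1.5134 + 2.0034 + 1.7766
 = 6.7562

6.7562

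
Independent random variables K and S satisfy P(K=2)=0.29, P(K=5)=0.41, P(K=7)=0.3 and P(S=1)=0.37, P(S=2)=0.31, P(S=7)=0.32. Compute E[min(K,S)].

2.5036

E[min(K,S)] = Σ_k Σ_s min(k,s) · P(K=k)P(S=s)
 = 1·0.1073 + 2·0.0899 + 2·0.0928 + 1·0.1517 + 2·0.1271 + 5·0.1312 + 1·0.111 + 2·0.093 + 7·0.096
 = 0.1073 + 0.1798 + 0.1856 + 0.1517 + 0.2542 + 0.656 + 0.111 + 0.186 + 0.672
 = 2.5036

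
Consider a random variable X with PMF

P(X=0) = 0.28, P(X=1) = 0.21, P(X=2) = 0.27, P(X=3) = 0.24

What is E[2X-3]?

-0.06

E[2X-3] = Σ (2x-3)·P(X=x)
 = (-3)·0.28 + (-1)·0.21 + 1·0.27 + 3·0.24
 = (-0.84) + (-0.21) + 0.27 + 0.72
 = -0.06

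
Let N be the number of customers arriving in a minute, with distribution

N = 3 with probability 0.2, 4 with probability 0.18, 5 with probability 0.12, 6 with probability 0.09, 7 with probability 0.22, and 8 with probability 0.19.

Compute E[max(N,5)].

E[max(N,5)] = Σ max(n,5)·P(N=n)
 = 5·0.2 + 5·0.18 + 5·0.12 + 6·0.09 + 7·0.22 + 8·0.19
 = 1 + 0.9 + 0.6 + 0.54 + 1.54 + 1.52
 = 6.1

6.1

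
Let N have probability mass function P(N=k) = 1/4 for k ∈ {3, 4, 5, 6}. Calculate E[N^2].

E[N^2] = Σ n^2·P(N=n)
 = 9·1/4 + 16·1/4 + 25·1/4 + 36·1/4
 = 9/4 + 4 + 25/4 + 9
 = 43/2

21.5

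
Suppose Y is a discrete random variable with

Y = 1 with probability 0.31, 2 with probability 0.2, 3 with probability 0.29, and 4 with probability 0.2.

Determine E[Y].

2.38

E[Y] = Σ y·P(Y=y)
 = 1·0.31 + 2·0.2 + 3·0.29 + 4·0.2
 = 0.31 + 0.4 + 0.87 + 0.8
 = 2.38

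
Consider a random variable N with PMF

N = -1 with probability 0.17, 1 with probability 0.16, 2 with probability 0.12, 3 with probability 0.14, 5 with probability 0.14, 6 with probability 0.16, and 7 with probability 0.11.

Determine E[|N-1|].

E[|N-1|] = Σ |n-1|·P(N=n)
 = 2·0.17 + 0·0.16 + 1·0.12 + 2·0.14 + 4·0.14 + 5·0.16 + 6·0.11
 = 0.34 + 0 + 0.12 + 0.28 + 0.56 + 0.8 + 0.66
 = 2.76

2.76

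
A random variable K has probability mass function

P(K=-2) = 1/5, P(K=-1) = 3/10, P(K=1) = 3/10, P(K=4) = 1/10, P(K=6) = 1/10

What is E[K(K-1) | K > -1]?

8.4

P(K > -1) = 3/10 + 1/10 + 1/10 = 1/2.
E[K(K-1) | K > -1] = [0·3/10 + 12·1/10 + 30·1/10] / (1/2)
 = 21/5 / (1/2)
 = 42/5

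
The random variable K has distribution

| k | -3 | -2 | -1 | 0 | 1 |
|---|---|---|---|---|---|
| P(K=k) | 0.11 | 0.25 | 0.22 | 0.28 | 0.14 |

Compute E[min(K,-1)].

E[min(K,-1)] = Σ min(k,-1)·P(K=k)
 = (-3)·0.11 + (-2)·0.25 + (-1)·0.22 + (-1)·0.28 + (-1)·0.14
 = (-0.33) + (-0.5) + (-0.22) + (-0.28) + (-0.14)
 = -1.47

-1.47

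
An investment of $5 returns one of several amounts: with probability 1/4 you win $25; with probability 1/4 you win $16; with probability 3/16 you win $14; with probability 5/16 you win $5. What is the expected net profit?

E[payout] = 25·1/4 + 16·1/4 + 14·3/16 + 5·5/16
 = 25/4 + 4 + 21/8 + 25/16
 = 231/16
Net = 231/16 - 5 = 151/16

9.4375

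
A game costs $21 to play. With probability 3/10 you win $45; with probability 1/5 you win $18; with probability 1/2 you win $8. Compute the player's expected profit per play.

E[payout] = 45·3/10 + 18·1/5 + 8·1/2
 = 27/2 + 18/5 + 4
 = 211/10
Net = 211/10 - 21 = 1/10

0.1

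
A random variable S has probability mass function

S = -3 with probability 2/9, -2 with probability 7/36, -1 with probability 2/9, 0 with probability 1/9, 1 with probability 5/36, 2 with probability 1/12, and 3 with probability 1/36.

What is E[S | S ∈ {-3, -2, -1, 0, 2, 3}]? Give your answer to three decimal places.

P(S ∈ {-3, -2, -1, 0, 2, 3}) = 2/9 + 7/36 + 2/9 + 1/9 + 1/12 + 1/36 = 31/36.
E[S | S ∈ {-3, -2, -1, 0, 2, 3}] = [(-3)·2/9 + (-2)·7/36 + (-1)·2/9 + 0·1/9 + 2·1/12 + 3·1/36] / (31/36)
 = -37/36 / (31/36)
 = -37/31

-1.194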